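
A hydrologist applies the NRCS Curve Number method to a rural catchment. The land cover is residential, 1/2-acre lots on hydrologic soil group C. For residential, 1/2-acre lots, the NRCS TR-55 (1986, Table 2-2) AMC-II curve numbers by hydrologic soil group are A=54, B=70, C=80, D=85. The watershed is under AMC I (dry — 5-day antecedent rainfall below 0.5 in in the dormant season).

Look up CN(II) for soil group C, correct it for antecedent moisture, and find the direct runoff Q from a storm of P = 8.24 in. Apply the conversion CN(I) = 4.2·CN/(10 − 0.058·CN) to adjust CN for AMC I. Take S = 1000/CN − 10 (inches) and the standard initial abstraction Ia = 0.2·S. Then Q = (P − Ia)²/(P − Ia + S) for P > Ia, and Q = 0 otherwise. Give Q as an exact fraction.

Q = 13697401/3583650 in ≈ 3.822 in

NRCS table: residential, 1/2-acre lots, soil group C → CN(II) = 80
Adjust CN=80 to AMC I: 4.2·80/(10 − 0.058·80) → 336 ÷ (134/25) = 4200/67 ≈ 62.687
Max retention: S = 1000/(4200/67) − 10 = 125/21 in (≈ 5.952 in)
Initial abstraction Ia = S/5 = (125/21)/5 = 25/21 ≈ 1.190 in
Since P=8.240 > Ia=1.190: effective rainfall P−Ia = 3701/525 in
Q = (3701/525)²/((3701/525) + 125/21) = (13697401/275625)/(6826/525) = 13697401/3583650 in ≈ 3.822 in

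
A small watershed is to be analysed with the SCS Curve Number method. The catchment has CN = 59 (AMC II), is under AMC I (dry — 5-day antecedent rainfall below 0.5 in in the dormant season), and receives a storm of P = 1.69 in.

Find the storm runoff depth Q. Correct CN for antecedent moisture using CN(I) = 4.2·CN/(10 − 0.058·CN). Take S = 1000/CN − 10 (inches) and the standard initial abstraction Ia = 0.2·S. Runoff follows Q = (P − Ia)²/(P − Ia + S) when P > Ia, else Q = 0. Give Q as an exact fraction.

CN(I) from CN(II)=59: (4.2·59)/(10 − 0.058·59) = 123900/3289 ≈ 37.671
Max retention: S = 1000/(123900/3289) − 10 = 20500/1239 in (≈ 16.546 in)
Ia = 0.2·(20500/1239) = 4100/1239 in ≈ 3.309 in
P = 1.690 ≤ Ia = 3.309 in: entire storm abstracted, Q = 0.

Q = 0 in ≈ 0.000 in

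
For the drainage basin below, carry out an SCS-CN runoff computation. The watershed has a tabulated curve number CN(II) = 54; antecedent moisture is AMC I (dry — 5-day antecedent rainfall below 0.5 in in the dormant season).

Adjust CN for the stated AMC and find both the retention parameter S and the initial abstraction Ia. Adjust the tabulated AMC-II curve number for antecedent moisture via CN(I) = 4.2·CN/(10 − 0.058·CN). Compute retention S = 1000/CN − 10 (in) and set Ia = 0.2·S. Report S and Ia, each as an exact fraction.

S = 11500/567 in ≈ 20.282 in; Ia = 2300/567 in ≈ 4.056 in

Dry (AMC I): CN(I) = 4.2·54/(10 − 0.058·54) = (1134/5)/(1717/250) = 56700/1717 ≈ 33.023
Max retention: S = 1000/(56700/1717) − 10 = 11500/567 in (≈ 20.282 in)
Initial abstraction Ia = S/5 = (11500/567)/5 = 2300/567 ≈ 4.056 in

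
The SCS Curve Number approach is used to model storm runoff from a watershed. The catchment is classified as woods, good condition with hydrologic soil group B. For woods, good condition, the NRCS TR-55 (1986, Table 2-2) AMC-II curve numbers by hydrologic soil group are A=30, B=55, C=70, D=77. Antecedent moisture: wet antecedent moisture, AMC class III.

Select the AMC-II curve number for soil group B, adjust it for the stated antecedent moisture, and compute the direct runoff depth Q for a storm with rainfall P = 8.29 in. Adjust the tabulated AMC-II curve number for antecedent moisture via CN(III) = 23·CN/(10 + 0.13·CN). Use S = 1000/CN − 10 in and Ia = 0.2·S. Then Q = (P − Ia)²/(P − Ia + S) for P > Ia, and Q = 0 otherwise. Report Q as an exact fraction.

NRCS table: woods, good condition, soil group B → CN(II) = 55
CN(III) from CN(II)=55: (23·55)/(10 + 0.13·55) = 25300/343 ≈ 73.761
Max retention: S = 1000/(25300/343) − 10 = 900/253 in (≈ 3.557 in)
Ia = 0.2S: 0.2·3.557 = 0.711 in (exactly 180/253)
Excess rainfall: 8.290 − 0.711 = 7.579 in; P > Ia so Q > 0
Runoff Q = (P−Ia)²/(P−Ia+S) = (7.579)²/(7.579+3.557) = 36763077169/7127946100 ≈ 5.158 in

Q = 36763077169/7127946100 in ≈ 5.158 in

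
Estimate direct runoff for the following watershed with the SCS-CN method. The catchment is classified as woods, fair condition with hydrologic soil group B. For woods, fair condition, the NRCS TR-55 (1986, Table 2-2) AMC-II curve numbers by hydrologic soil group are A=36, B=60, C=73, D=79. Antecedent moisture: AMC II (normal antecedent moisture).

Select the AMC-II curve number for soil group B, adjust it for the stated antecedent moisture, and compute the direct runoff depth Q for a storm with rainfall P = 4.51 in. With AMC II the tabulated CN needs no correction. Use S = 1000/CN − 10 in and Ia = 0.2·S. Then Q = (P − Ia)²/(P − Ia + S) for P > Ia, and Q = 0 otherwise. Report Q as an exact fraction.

NRCS table: woods, fair condition, soil group B → CN(II) = 60
AMC II — tabulated CN = 60 applies directly.
Retention S: 1000/CN − 10 with CN=60.000 → S = 20/3 ≈ 6.667 in
Initial abstraction Ia = S/5 = (20/3)/5 = 4/3 ≈ 1.333 in
Excess rainfall: 4.510 − 1.333 = 3.177 in; P > Ia so Q > 0
Runoff Q = (P−Ia)²/(P−Ia+S) = (3.177)²/(3.177+6.667) = 908209/885900 ≈ 1.025 in

Q = 908209/885900 in ≈ 1.025 in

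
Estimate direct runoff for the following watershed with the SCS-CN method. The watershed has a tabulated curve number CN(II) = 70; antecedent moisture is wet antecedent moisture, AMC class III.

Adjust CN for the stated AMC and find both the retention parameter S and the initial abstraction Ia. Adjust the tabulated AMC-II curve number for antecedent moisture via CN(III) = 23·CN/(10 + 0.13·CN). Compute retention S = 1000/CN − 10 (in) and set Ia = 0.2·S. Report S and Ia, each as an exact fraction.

S = 300/161 in ≈ 1.863 in; Ia = 60/161 in ≈ 0.373 in

Adjust CN=70 to AMC III: 23·70/(10 + 0.13·70) → 1610 ÷ (191/10) = 16100/191 ≈ 84.293
Max retention: S = 1000/(16100/191) − 10 = 300/161 in (≈ 1.863 in)
Ia = 0.2S: 0.2·1.863 = 0.373 in (exactly 60/161)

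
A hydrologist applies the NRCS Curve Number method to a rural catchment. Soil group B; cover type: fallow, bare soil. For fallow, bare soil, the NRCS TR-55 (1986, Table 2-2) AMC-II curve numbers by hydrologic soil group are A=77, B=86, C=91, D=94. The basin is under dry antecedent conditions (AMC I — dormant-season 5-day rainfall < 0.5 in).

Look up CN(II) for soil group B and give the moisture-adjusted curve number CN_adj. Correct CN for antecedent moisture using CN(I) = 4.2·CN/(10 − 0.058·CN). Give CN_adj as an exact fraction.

CN_adj = 12900/179 ≈ 72.067

NRCS table: fallow, bare soil, soil group B → CN(II) = 86
Adjust CN=86 to AMC I: 4.2·86/(10 − 0.058·86) → (1806/5) ÷ (1253/250) = 12900/179 ≈ 72.067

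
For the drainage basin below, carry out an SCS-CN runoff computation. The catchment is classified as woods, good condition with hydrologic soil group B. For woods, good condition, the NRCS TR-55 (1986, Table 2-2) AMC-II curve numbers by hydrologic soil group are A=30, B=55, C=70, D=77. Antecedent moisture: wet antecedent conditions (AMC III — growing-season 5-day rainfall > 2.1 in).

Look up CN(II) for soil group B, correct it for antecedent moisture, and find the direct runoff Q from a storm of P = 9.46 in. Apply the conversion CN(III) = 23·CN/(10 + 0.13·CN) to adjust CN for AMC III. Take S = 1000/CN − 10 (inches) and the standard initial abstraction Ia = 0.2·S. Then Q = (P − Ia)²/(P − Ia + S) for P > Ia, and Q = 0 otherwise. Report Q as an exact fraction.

Q = 12247627561/1969212850 in ≈ 6.220 in

NRCS table: woods, good condition, soil group B → CN(II) = 55
Adjust CN=55 to AMC III: 23·55/(10 + 0.13·55) → 1265 ÷ (343/20) = 25300/343 ≈ 73.761
Retention S: 1000/CN − 10 with CN=73.761 → S = 900/253 ≈ 3.557 in
Ia = 0.2·(900/253) = 180/253 in ≈ 0.711 in
Excess rainfall: 9.460 − 0.711 = 8.749 in; P > Ia so Q > 0
Runoff Q = (P−Ia)²/(P−Ia+S) = (8.749)²/(8.749+3.557) = 12247627561/1969212850 ≈ 6.220 in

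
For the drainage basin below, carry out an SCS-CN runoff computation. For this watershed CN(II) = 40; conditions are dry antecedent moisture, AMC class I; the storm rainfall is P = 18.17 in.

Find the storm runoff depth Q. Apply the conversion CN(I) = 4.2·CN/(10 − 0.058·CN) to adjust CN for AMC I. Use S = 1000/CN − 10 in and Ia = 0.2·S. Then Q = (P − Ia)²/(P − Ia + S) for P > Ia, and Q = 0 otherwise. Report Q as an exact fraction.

CN(I) from CN(II)=40: (4.2·40)/(10 − 0.058·40) = 175/8 ≈ 21.875
Retention S: 1000/CN − 10 with CN=21.875 → S = 250/7 ≈ 35.714 in
Ia = 0.2S: 0.2·35.714 = 7.143 in (exactly 50/7)
Excess rainfall: 18.170 − 7.143 = 11.027 in; P > Ia so Q > 0
Runoff Q = (P−Ia)²/(P−Ia+S) = (11.027)²/(11.027+35.714) = 59582961/22903300 ≈ 2.602 in

Q = 59582961/22903300 in ≈ 2.602 in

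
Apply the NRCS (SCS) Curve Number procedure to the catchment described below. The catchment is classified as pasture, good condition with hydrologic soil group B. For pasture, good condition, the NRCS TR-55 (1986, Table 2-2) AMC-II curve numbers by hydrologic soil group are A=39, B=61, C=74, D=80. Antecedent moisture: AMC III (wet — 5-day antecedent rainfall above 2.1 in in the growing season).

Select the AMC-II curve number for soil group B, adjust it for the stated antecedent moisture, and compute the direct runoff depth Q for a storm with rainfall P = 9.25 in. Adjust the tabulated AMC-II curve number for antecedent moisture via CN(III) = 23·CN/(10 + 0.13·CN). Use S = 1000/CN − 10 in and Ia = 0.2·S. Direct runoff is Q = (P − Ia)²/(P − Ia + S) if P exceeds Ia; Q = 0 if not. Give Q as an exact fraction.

Q = 2380561681/361362292 in ≈ 6.588 in

NRCS table: pasture, good condition, soil group B → CN(II) = 61
Wet (AMC III): CN(III) = 23·61/(10 + 0.13·61) = 1403/(1793/100) = 140300/1793 ≈ 78.249
Retention S: 1000/CN − 10 with CN=78.249 → S = 3900/1403 ≈ 2.780 in
Initial abstraction Ia = S/5 = (3900/1403)/5 = 780/1403 ≈ 0.556 in
Excess rainfall: 9.250 − 0.556 = 8.694 in; P > Ia so Q > 0
Runoff Q = (P−Ia)²/(P−Ia+S) = (8.694)²/(8.694+2.780) = 2380561681/361362292 ≈ 6.588 in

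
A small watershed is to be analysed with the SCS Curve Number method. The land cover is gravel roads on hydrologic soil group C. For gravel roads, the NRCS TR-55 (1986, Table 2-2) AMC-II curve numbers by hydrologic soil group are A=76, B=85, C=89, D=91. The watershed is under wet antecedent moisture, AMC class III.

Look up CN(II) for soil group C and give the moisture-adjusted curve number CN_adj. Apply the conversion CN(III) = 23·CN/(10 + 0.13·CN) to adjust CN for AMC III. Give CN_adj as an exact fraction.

NRCS table: gravel roads, soil group C → CN(II) = 89
Wet (AMC III): CN(III) = 23·89/(10 + 0.13·89) = 2047/(2157/100) = 204700/2157 ≈ 94.900

CN_adj = 204700/2157 ≈ 94.900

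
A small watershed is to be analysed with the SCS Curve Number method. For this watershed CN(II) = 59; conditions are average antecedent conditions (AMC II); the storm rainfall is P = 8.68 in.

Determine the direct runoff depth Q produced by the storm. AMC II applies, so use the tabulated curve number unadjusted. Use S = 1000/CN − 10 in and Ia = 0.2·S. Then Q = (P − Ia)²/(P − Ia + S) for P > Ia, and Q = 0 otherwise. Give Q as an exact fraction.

AMC II — tabulated CN = 59 applies directly.
Retention S: 1000/CN − 10 with CN=59.000 → S = 410/59 ≈ 6.949 in
Initial abstraction Ia = S/5 = (410/59)/5 = 82/59 ≈ 1.390 in
P − Ia = 8.680 − 1.390 = 10753/1475 ≈ 7.290 in (> 0, runoff occurs)
Q: (10753/1475)² ÷ (21003/1475) = 115627009/30979425 in (≈ 3.732 in)

Q = 115627009/30979425 in ≈ 3.732 in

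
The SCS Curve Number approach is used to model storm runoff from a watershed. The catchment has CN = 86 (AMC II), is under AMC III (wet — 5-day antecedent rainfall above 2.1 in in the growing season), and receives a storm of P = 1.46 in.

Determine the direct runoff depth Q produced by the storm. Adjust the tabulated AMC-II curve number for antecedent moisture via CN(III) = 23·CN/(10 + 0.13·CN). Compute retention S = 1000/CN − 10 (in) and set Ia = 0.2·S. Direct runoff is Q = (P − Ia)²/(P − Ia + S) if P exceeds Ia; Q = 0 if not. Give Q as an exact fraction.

Q = 4250648809/4954741650 in ≈ 0.858 in

Wet (AMC III): CN(III) = 23·86/(10 + 0.13·86) = 1978/(1059/50) = 98900/1059 ≈ 93.390
S = 1000/(98900/1059) − 10 = 700/989 in ≈ 0.708 in
Ia = 0.2·(700/989) = 140/989 in ≈ 0.142 in
Excess rainfall: 1.460 − 0.142 = 1.318 in; P > Ia so Q > 0
Runoff Q = (P−Ia)²/(P−Ia+S) = (1.318)²/(1.318+0.708) = 4250648809/4954741650 ≈ 0.858 in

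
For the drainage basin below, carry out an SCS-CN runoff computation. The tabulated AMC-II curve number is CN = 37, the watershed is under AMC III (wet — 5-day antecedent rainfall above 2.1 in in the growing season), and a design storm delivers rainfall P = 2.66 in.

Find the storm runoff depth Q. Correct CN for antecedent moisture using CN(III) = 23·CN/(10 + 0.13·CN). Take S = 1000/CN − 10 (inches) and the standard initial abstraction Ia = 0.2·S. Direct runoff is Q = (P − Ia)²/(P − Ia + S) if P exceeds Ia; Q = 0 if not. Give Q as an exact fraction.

CN(III) from CN(II)=37: (23·37)/(10 + 0.13·37) = 85100/1481 ≈ 57.461
Max retention: S = 1000/(85100/1481) − 10 = 6300/851 in (≈ 7.403 in)
Ia = 0.2·(6300/851) = 1260/851 in ≈ 1.481 in
P − Ia = 2.660 − 1.481 = 50183/42550 ≈ 1.179 in (> 0, runoff occurs)
Runoff Q = (P−Ia)²/(P−Ia+S) = (1.179)²/(1.179+7.403) = 359761927/2219790950 ≈ 0.162 in

Q = 359761927/2219790950 in ≈ 0.162 in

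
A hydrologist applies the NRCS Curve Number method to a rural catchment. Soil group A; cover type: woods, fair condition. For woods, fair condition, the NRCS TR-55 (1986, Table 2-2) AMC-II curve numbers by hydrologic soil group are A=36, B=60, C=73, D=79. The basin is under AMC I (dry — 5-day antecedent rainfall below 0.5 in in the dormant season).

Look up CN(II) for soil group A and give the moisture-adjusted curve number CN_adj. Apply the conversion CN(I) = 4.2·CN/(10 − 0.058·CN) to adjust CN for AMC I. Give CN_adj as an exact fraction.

CN_adj = 18900/989 ≈ 19.110

NRCS table: woods, fair condition, soil group A → CN(II) = 36
Dry (AMC I): CN(I) = 4.2·36/(10 − 0.058·36) = (756/5)/(989/125) = 18900/989 ≈ 19.110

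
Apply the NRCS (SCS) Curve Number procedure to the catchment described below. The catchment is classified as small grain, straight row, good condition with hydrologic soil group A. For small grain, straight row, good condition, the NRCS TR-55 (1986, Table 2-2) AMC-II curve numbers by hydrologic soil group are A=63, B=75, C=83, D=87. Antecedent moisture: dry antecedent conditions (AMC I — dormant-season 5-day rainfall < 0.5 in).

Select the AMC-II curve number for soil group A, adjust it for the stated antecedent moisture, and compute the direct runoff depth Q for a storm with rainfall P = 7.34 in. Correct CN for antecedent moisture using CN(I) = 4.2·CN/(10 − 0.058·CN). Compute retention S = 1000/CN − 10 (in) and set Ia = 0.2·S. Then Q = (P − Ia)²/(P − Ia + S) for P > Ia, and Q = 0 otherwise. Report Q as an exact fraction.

NRCS table: small grain, straight row, good condition, soil group A → CN(II) = 63
CN(I) from CN(II)=63: (4.2·63)/(10 − 0.058·63) = 132300/3173 ≈ 41.696
Max retention: S = 1000/(132300/3173) − 10 = 18500/1323 in (≈ 13.983 in)
Ia = 0.2·(18500/1323) = 3700/1323 in ≈ 2.797 in
Since P=7.340 > Ia=2.797: effective rainfall P−Ia = 300541/66150 in
Runoff Q = (P−Ia)²/(P−Ia+S) = (4.543)²/(4.543+13.983) = 90324892681/81069537150 ≈ 1.114 in

Q = 90324892681/81069537150 in ≈ 1.114 in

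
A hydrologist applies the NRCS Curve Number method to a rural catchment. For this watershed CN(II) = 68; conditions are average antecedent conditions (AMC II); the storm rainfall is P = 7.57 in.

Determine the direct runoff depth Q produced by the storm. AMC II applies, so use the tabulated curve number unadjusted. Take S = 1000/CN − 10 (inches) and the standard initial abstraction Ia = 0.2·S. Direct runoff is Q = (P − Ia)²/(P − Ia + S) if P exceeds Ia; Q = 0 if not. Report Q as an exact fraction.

AMC II — tabulated CN = 68 applies directly.
S = 1000/68 − 10 = 80/17 in ≈ 4.706 in
Initial abstraction Ia = S/5 = (80/17)/5 = 16/17 ≈ 0.941 in
Since P=7.570 > Ia=0.941: effective rainfall P−Ia = 11269/1700 in
Q: (11269/1700)² ÷ (19269/1700) = 126990361/32757300 in (≈ 3.877 in)

Q = 126990361/32757300 in ≈ 3.877 in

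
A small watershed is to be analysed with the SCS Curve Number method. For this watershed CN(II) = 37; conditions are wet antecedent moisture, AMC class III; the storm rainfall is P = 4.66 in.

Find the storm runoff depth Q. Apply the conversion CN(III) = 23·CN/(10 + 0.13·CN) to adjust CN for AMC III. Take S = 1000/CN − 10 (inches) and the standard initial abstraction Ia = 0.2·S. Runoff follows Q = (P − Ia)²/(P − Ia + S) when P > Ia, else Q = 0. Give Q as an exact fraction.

Adjust CN=37 to AMC III: 23·37/(10 + 0.13·37) → 851 ÷ (1481/100) = 85100/1481 ≈ 57.461
S = 1000/(85100/1481) − 10 = 6300/851 in ≈ 7.403 in
Ia = 0.2·(6300/851) = 1260/851 in ≈ 1.481 in
P − Ia = 4.660 − 1.481 = 135283/42550 ≈ 3.179 in (> 0, runoff occurs)
Q = (135283/42550)²/((135283/42550) + 6300/851) = (18301490089/1810502500)/(450283/42550) = 18301490089/19159541650 in ≈ 0.955 in

Q = 18301490089/19159541650 in ≈ 0.955 in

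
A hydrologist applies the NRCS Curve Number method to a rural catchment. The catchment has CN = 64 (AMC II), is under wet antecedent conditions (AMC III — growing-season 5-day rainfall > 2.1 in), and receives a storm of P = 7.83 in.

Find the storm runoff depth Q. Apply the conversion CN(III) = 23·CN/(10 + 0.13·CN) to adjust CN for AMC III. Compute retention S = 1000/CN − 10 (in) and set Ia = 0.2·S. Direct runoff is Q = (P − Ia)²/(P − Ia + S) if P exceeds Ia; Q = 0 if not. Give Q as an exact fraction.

Q = 7918596/1438075 in ≈ 5.506 in

CN(III) from CN(II)=64: (23·64)/(10 + 0.13·64) = 18400/229 ≈ 80.349
S = 1000/(18400/229) − 10 = 225/92 in ≈ 2.446 in
Ia = 0.2S: 0.2·2.446 = 0.489 in (exactly 45/92)
P − Ia = 7.830 − 0.489 = 4221/575 ≈ 7.341 in (> 0, runoff occurs)
Q: (4221/575)² ÷ (22509/2300) = 7918596/1438075 in (≈ 5.506 in)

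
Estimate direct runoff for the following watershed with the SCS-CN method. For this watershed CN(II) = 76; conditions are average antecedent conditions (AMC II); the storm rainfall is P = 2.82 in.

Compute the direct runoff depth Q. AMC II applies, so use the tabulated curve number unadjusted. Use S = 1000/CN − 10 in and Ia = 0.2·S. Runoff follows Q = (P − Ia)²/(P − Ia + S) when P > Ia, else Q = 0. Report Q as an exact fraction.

Q = 1440747/1608350 in ≈ 0.896 in

AMC II — tabulated CN = 76 applies directly.
Retention S: 1000/CN − 10 with CN=76.000 → S = 60/19 ≈ 3.158 in
Initial abstraction Ia = S/5 = (60/19)/5 = 12/19 ≈ 0.632 in
Excess rainfall: 2.820 − 0.632 = 2.188 in; P > Ia so Q > 0
Runoff Q = (P−Ia)²/(P−Ia+S) = (2.188)²/(2.188+3.158) = 1440747/1608350 ≈ 0.896 in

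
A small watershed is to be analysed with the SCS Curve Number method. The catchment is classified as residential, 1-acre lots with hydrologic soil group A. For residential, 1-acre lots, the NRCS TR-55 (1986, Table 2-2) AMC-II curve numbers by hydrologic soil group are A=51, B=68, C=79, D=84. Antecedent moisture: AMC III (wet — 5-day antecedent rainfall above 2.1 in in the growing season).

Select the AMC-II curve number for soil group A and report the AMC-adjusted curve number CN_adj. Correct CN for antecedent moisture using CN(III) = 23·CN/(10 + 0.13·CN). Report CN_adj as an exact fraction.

NRCS table: residential, 1-acre lots, soil group A → CN(II) = 51
CN(III) from CN(II)=51: (23·51)/(10 + 0.13·51) = 117300/1663 ≈ 70.535

CN_adj = 117300/1663 ≈ 70.535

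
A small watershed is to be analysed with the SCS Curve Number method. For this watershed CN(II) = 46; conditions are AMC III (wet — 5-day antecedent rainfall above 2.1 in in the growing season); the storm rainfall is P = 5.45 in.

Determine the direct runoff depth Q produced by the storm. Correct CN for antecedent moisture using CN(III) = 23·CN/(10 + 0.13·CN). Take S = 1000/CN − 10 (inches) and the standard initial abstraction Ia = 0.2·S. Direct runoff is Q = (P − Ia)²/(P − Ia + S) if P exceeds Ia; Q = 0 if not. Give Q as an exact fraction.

Adjust CN=46 to AMC III: 23·46/(10 + 0.13·46) → 1058 ÷ (799/50) = 52900/799 ≈ 66.208
Max retention: S = 1000/(52900/799) − 10 = 2700/529 in (≈ 5.104 in)
Ia = 0.2·(2700/529) = 540/529 in ≈ 1.021 in
Since P=5.450 > Ia=1.021: effective rainfall P−Ia = 46861/10580 in
Q: (46861/10580)² ÷ (100861/10580) = 2195953321/1067109380 in (≈ 2.058 in)

Q = 2195953321/1067109380 in ≈ 2.058 in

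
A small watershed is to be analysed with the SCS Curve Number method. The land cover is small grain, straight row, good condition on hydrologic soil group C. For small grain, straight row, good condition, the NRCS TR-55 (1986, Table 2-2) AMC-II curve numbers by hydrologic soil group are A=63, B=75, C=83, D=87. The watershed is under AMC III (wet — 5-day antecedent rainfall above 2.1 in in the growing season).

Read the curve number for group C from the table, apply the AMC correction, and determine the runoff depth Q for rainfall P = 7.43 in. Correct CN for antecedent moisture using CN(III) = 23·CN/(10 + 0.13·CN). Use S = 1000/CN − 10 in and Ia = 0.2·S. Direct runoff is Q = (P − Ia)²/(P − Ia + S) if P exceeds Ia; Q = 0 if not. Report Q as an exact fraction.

Q = 1916527365769/296732478300 in ≈ 6.459 in

NRCS table: small grain, straight row, good condition, soil group C → CN(II) = 83
Adjust CN=83 to AMC III: 23·83/(10 + 0.13·83) → 1909 ÷ (2079/100) = 190900/2079 ≈ 91.823
Max retention: S = 1000/(190900/2079) − 10 = 1700/1909 in (≈ 0.891 in)
Ia = 0.2·(1700/1909) = 340/1909 in ≈ 0.178 in
Since P=7.430 > Ia=0.178: effective rainfall P−Ia = 1384387/190900 in
Q = (1384387/190900)²/((1384387/190900) + 1700/1909) = (1916527365769/36442810000)/(1554387/190900) = 1916527365769/296732478300 in ≈ 6.459 in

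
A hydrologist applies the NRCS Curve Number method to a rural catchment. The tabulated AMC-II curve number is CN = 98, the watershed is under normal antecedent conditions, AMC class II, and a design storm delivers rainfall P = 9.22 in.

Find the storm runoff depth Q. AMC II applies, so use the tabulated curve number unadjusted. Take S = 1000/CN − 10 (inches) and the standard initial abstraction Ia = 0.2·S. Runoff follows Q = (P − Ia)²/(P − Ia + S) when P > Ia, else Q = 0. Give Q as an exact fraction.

Average conditions: CN = 98 (no AMC adjustment).
Retention S: 1000/CN − 10 with CN=98.000 → S = 10/49 ≈ 0.204 in
Ia = 0.2·(10/49) = 2/49 in ≈ 0.041 in
Since P=9.220 > Ia=0.041: effective rainfall P−Ia = 22489/2450 in
Q: (22489/2450)² ÷ (22989/2450) = 505755121/56323050 in (≈ 8.980 in)

Q = 505755121/56323050 in ≈ 8.980 in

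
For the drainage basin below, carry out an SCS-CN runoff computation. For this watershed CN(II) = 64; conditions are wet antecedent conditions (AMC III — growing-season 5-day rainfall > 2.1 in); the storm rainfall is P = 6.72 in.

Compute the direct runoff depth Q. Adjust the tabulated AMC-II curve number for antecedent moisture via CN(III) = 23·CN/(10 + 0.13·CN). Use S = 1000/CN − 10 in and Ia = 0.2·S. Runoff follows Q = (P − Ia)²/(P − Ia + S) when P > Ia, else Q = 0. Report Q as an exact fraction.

Adjust CN=64 to AMC III: 23·64/(10 + 0.13·64) → 1472 ÷ (458/25) = 18400/229 ≈ 80.349
Max retention: S = 1000/(18400/229) − 10 = 225/92 in (≈ 2.446 in)
Ia = 0.2S: 0.2·2.446 = 0.489 in (exactly 45/92)
Excess rainfall: 6.720 − 0.489 = 6.231 in; P > Ia so Q > 0
Runoff Q = (P−Ia)²/(P−Ia+S) = (6.231)²/(6.231+2.446) = 68459187/15299600 ≈ 4.475 in

Q = 68459187/15299600 in ≈ 4.475 in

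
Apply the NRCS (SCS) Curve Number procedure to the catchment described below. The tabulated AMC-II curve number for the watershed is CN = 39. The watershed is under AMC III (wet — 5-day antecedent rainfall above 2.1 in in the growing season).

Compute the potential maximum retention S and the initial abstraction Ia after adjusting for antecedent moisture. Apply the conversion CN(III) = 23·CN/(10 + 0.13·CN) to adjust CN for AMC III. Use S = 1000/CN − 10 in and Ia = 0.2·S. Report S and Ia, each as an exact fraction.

S = 6100/897 in ≈ 6.800 in; Ia = 1220/897 in ≈ 1.360 in

Wet (AMC III): CN(III) = 23·39/(10 + 0.13·39) = 897/(1507/100) = 89700/1507 ≈ 59.522
Retention S: 1000/CN − 10 with CN=59.522 → S = 6100/897 ≈ 6.800 in
Ia = 0.2S: 0.2·6.800 = 1.360 in (exactly 1220/897)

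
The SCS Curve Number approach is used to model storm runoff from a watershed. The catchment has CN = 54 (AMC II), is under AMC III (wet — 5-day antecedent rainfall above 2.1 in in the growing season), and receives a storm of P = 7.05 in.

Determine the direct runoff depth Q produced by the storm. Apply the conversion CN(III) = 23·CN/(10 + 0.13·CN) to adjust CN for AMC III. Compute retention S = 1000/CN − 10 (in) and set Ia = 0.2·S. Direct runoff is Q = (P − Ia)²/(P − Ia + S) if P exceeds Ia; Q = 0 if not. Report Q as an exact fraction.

Q = 11607649/2919780 in ≈ 3.976 in

CN(III) from CN(II)=54: (23·54)/(10 + 0.13·54) = 2700/37 ≈ 72.973
S = 1000/(2700/37) − 10 = 100/27 in ≈ 3.704 in
Ia = 0.2S: 0.2·3.704 = 0.741 in (exactly 20/27)
Since P=7.050 > Ia=0.741: effective rainfall P−Ia = 3407/540 in
Q: (3407/540)² ÷ (5407/540) = 11607649/2919780 in (≈ 3.976 in)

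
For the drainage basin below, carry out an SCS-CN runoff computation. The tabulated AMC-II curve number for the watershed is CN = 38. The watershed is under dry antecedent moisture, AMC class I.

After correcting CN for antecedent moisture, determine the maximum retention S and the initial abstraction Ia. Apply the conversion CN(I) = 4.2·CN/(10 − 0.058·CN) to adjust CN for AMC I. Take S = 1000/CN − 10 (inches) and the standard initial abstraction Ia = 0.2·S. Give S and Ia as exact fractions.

Dry (AMC I): CN(I) = 4.2·38/(10 − 0.058·38) = (798/5)/(1949/250) = 39900/1949 ≈ 20.472
Max retention: S = 1000/(39900/1949) − 10 = 15500/399 in (≈ 38.847 in)
Ia = 0.2S: 0.2·38.847 = 7.769 in (exactly 3100/399)

S = 15500/399 in ≈ 38.847 in; Ia = 3100/399 in ≈ 7.769 in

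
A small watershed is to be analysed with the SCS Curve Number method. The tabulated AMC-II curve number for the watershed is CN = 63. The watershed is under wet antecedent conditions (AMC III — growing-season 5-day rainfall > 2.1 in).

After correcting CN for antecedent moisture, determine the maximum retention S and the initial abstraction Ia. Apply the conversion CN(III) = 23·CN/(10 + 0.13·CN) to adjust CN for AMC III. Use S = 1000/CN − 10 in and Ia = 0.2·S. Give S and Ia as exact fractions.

Adjust CN=63 to AMC III: 23·63/(10 + 0.13·63) → 1449 ÷ (1819/100) = 144900/1819 ≈ 79.659
S = 1000/(144900/1819) − 10 = 3700/1449 in ≈ 2.553 in
Ia = 0.2S: 0.2·2.553 = 0.511 in (exactly 740/1449)

S = 3700/1449 in ≈ 2.553 in; Ia = 740/1449 in ≈ 0.511 in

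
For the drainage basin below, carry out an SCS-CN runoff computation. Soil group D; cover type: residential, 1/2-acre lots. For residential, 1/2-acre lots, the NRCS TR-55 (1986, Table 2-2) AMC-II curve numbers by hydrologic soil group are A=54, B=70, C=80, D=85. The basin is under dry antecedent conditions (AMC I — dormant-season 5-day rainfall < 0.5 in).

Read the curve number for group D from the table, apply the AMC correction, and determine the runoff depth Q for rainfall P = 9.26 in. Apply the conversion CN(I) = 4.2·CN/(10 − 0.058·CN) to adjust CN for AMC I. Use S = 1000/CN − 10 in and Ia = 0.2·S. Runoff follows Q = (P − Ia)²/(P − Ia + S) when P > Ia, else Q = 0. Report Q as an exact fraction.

Q = 2509709409/446827150 in ≈ 5.617 in

NRCS table: residential, 1/2-acre lots, soil group D → CN(II) = 85
Adjust CN=85 to AMC I: 4.2·85/(10 − 0.058·85) → 357 ÷ (507/100) = 11900/169 ≈ 70.414
Retention S: 1000/CN − 10 with CN=70.414 → S = 500/119 ≈ 4.202 in
Ia = 0.2S: 0.2·4.202 = 0.840 in (exactly 100/119)
Since P=9.260 > Ia=0.840: effective rainfall P−Ia = 50097/5950 in
Runoff Q = (P−Ia)²/(P−Ia+S) = (8.420)²/(8.420+4.202) = 2509709409/446827150 ≈ 5.617 in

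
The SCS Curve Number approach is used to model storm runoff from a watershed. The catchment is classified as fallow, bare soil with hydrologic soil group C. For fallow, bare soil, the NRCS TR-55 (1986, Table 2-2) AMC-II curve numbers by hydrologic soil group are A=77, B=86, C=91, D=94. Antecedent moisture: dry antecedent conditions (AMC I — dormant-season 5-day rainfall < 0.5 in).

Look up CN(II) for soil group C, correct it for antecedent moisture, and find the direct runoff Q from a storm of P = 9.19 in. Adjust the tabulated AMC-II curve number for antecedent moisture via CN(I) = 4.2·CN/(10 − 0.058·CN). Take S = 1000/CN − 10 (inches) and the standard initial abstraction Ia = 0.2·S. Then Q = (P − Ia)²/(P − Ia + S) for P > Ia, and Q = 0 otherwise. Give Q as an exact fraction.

Q = 308472492409/44934171100 in ≈ 6.865 in

NRCS table: fallow, bare soil, soil group C → CN(II) = 91
Dry (AMC I): CN(I) = 4.2·91/(10 − 0.058·91) = (1911/5)/(2361/500) = 63700/787 ≈ 80.940
Retention S: 1000/CN − 10 with CN=80.940 → S = 1500/637 ≈ 2.355 in
Ia = 0.2·(1500/637) = 300/637 in ≈ 0.471 in
P − Ia = 9.190 − 0.471 = 555403/63700 ≈ 8.719 in (> 0, runoff occurs)
Runoff Q = (P−Ia)²/(P−Ia+S) = (8.719)²/(8.719+2.355) = 308472492409/44934171100 ≈ 6.865 in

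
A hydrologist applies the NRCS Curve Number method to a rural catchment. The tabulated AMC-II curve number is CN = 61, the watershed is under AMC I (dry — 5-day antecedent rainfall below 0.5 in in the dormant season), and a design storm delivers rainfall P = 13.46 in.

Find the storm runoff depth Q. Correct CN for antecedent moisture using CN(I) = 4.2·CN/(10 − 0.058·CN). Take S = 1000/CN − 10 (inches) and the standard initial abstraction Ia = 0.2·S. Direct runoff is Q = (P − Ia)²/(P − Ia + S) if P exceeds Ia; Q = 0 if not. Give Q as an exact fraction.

CN(I) from CN(II)=61: (4.2·61)/(10 − 0.058·61) = 42700/1077 ≈ 39.647
Max retention: S = 1000/(42700/1077) − 10 = 6500/427 in (≈ 15.222 in)
Initial abstraction Ia = S/5 = (6500/427)/5 = 1300/427 ≈ 3.044 in
Excess rainfall: 13.460 − 3.044 = 10.416 in; P > Ia so Q > 0
Q: (222371/21350)² ÷ (547371/21350) = 49448861641/11686370850 in (≈ 4.231 in)

Q = 49448861641/11686370850 in ≈ 4.231 in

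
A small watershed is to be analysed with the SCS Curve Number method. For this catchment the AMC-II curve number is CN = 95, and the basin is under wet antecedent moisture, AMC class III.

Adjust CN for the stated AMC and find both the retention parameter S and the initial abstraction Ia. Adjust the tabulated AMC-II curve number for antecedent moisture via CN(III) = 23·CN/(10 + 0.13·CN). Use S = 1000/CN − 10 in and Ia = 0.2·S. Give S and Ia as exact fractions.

S = 100/437 in ≈ 0.229 in; Ia = 20/437 in ≈ 0.046 in

CN(III) from CN(II)=95: (23·95)/(10 + 0.13·95) = 43700/447 ≈ 97.763
Max retention: S = 1000/(43700/447) − 10 = 100/437 in (≈ 0.229 in)
Ia = 0.2S: 0.2·0.229 = 0.046 in (exactly 20/437)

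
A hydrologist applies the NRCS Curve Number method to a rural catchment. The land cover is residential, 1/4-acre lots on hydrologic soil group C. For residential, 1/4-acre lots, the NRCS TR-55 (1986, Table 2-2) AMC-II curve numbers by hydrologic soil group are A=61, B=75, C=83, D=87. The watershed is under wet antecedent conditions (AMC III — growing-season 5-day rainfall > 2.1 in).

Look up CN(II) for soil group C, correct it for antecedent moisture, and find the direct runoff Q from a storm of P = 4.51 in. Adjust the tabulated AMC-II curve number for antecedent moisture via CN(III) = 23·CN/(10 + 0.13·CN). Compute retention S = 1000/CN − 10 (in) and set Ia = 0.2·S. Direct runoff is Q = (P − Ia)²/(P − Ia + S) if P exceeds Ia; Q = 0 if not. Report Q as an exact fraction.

NRCS table: residential, 1/4-acre lots, soil group C → CN(II) = 83
CN(III) from CN(II)=83: (23·83)/(10 + 0.13·83) = 190900/2079 ≈ 91.823
Max retention: S = 1000/(190900/2079) − 10 = 1700/1909 in (≈ 0.891 in)
Initial abstraction Ia = S/5 = (1700/1909)/5 = 340/1909 ≈ 0.178 in
Since P=4.510 > Ia=0.178: effective rainfall P−Ia = 826959/190900 in
Runoff Q = (P−Ia)²/(P−Ia+S) = (4.332)²/(4.332+0.891) = 683861187681/190319473100 ≈ 3.593 in

Q = 683861187681/190319473100 in ≈ 3.593 in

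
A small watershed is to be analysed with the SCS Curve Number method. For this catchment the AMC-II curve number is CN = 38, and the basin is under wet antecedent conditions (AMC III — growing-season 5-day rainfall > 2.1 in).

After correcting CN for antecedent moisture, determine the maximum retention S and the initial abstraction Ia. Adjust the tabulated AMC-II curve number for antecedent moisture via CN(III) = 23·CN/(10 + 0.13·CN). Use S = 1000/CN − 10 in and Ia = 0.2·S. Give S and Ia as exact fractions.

S = 3100/437 in ≈ 7.094 in; Ia = 620/437 in ≈ 1.419 in

CN(III) from CN(II)=38: (23·38)/(10 + 0.13·38) = 43700/747 ≈ 58.501
Retention S: 1000/CN − 10 with CN=58.501 → S = 3100/437 ≈ 7.094 in
Ia = 0.2·(3100/437) = 620/437 in ≈ 1.419 in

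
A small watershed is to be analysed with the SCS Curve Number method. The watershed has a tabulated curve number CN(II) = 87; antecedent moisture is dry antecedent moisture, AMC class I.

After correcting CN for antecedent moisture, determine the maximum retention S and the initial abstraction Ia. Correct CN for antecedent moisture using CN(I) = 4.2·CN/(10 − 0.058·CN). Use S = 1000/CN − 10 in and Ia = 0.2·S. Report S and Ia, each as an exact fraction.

S = 6500/1827 in ≈ 3.558 in; Ia = 1300/1827 in ≈ 0.712 in

Adjust CN=87 to AMC I: 4.2·87/(10 − 0.058·87) → (1827/5) ÷ (2477/500) = 182700/2477 ≈ 73.759
Max retention: S = 1000/(182700/2477) − 10 = 6500/1827 in (≈ 3.558 in)
Initial abstraction Ia = S/5 = (6500/1827)/5 = 1300/1827 ≈ 0.712 in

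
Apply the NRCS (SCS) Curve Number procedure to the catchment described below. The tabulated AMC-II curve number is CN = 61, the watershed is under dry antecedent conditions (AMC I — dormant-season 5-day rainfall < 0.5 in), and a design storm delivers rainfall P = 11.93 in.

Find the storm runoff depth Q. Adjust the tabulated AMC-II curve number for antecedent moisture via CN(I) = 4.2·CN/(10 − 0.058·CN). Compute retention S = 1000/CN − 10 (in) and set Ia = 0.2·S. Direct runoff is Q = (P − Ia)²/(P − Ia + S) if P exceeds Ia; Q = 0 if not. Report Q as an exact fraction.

Dry (AMC I): CN(I) = 4.2·61/(10 − 0.058·61) = (1281/5)/(3231/500) = 42700/1077 ≈ 39.647
S = 1000/(42700/1077) − 10 = 6500/427 in ≈ 15.222 in
Ia = 0.2·(6500/427) = 1300/427 in ≈ 3.044 in
P − Ia = 11.930 − 3.044 = 379411/42700 ≈ 8.886 in (> 0, runoff occurs)
Q: (379411/42700)² ÷ (1029411/42700) = 143952706921/43955849700 in (≈ 3.275 in)

Q = 143952706921/43955849700 in ≈ 3.275 in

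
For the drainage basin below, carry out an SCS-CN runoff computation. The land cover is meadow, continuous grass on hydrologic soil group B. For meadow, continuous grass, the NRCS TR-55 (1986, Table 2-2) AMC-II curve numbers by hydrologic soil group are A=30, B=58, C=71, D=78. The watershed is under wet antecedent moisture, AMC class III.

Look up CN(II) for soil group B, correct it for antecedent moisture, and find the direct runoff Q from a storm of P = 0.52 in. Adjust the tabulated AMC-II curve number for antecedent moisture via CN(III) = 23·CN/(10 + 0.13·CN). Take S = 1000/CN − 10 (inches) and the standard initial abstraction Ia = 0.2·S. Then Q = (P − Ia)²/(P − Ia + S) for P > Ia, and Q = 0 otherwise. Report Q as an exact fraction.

NRCS table: meadow, continuous grass, soil group B → CN(II) = 58
CN(III) from CN(II)=58: (23·58)/(10 + 0.13·58) = 66700/877 ≈ 76.055
S = 1000/(66700/877) − 10 = 2100/667 in ≈ 3.148 in
Ia = 0.2S: 0.2·3.148 = 0.630 in (exactly 420/667)
P = 0.520 ≤ Ia = 0.630 in: entire storm abstracted, Q = 0.

Q = 0 in ≈ 0.000 in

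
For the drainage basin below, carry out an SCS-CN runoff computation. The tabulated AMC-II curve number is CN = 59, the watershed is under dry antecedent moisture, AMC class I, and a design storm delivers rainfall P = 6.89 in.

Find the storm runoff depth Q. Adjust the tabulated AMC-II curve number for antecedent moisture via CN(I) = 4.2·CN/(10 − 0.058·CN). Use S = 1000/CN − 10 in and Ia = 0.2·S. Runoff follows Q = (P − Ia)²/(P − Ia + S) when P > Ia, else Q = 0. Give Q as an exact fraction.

Q = 196843956241/308965836900 in ≈ 0.637 in

Dry (AMC I): CN(I) = 4.2·59/(10 − 0.058·59) = (1239/5)/(3289/500) = 123900/3289 ≈ 37.671
Max retention: S = 1000/(123900/3289) − 10 = 20500/1239 in (≈ 16.546 in)
Ia = 0.2S: 0.2·16.546 = 3.309 in (exactly 4100/1239)
Excess rainfall: 6.890 − 3.309 = 3.581 in; P > Ia so Q > 0
Q = (443671/123900)²/((443671/123900) + 20500/1239) = (196843956241/15351210000)/(2493671/123900) = 196843956241/308965836900 in ≈ 0.637 in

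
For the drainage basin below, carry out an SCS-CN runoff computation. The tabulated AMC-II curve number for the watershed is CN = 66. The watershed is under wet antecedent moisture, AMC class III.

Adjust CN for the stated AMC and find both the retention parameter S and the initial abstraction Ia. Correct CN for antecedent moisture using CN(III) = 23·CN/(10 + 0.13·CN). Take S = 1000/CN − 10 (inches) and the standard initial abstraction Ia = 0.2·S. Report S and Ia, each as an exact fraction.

Wet (AMC III): CN(III) = 23·66/(10 + 0.13·66) = 1518/(929/50) = 75900/929 ≈ 81.701
S = 1000/(75900/929) − 10 = 1700/759 in ≈ 2.240 in
Ia = 0.2·(1700/759) = 340/759 in ≈ 0.448 in

S = 1700/759 in ≈ 2.240 in; Ia = 340/759 in ≈ 0.448 in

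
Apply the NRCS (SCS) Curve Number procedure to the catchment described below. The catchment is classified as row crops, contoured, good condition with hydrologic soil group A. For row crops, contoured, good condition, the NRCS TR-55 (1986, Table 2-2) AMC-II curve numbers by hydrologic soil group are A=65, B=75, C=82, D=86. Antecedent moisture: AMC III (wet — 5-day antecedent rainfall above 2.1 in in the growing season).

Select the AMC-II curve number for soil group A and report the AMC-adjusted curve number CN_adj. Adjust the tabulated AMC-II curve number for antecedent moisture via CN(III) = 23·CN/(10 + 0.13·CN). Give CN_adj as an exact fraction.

CN_adj = 29900/369 ≈ 81.030

NRCS table: row crops, contoured, good condition, soil group A → CN(II) = 65
Adjust CN=65 to AMC III: 23·65/(10 + 0.13·65) → 1495 ÷ (369/20) = 29900/369 ≈ 81.030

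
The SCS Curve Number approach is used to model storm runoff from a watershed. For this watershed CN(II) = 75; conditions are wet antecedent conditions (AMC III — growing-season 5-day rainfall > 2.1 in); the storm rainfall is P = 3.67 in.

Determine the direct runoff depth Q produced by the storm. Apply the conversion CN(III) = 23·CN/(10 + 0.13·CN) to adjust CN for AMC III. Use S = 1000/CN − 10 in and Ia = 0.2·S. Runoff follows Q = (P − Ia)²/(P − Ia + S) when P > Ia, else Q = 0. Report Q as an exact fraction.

Wet (AMC III): CN(III) = 23·75/(10 + 0.13·75) = 1725/(79/4) = 6900/79 ≈ 87.342
Max retention: S = 1000/(6900/79) − 10 = 100/69 in (≈ 1.449 in)
Ia = 0.2·(100/69) = 20/69 in ≈ 0.290 in
P − Ia = 3.670 − 0.290 = 23323/6900 ≈ 3.380 in (> 0, runoff occurs)
Q = (23323/6900)²/((23323/6900) + 100/69) = (543962329/47610000)/(33323/6900) = 543962329/229928700 in ≈ 2.366 in

Q = 543962329/229928700 in ≈ 2.366 in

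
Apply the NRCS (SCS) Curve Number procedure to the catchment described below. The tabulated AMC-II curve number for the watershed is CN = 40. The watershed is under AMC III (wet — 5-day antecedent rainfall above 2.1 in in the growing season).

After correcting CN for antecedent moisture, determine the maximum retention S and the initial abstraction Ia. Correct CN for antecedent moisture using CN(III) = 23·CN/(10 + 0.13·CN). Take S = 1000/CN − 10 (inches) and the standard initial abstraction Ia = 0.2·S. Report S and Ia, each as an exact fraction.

Wet (AMC III): CN(III) = 23·40/(10 + 0.13·40) = 920/(76/5) = 1150/19 ≈ 60.526
Retention S: 1000/CN − 10 with CN=60.526 → S = 150/23 ≈ 6.522 in
Ia = 0.2·(150/23) = 30/23 in ≈ 1.304 in

S = 150/23 in ≈ 6.522 in; Ia = 30/23 in ≈ 1.304 in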